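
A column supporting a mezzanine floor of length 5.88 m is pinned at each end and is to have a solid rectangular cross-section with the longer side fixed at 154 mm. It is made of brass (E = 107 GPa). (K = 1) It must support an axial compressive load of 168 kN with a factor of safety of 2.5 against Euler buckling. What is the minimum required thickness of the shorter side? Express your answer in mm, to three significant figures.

b ≈ 102 mm

Required P_cr = n·P = 2.5 × 168 = 420.0 kN
L_e = K·L = 1 × 5.88 = 5.880 m
Required I = P_cr·L_e²/(π²E) = 4.200×10^5 × 5.880² / (π² × 1.07×10^11) = 1.375×10^-5 m⁴
I_req = 1.375×10^7 mm⁴
Rectangle, weak axis: I_min = h·b³/12 with h = 154 mm fixed  ⇒  b = (12I/h)^(1/3) = 102 mm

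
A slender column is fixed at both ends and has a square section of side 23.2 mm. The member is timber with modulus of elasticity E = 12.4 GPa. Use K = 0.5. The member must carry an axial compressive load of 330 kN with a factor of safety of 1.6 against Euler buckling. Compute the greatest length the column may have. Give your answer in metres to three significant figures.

L_max ≈ 0.150 m

I = a⁴/12 = 23.2⁴/12 = 2.414×10^4 mm⁴
I = 2.414×10^-8 m⁴
Required critical load P_cr = n·P = 1.6 × 330 = 528.0 kN = 5.280×10^5 N
From P_cr = π²EI/(K·L)²:  L = (1/K)·√(π²EI/P_cr) = (1/0.5)·√(π²×1.24×10^10×2.414×10^-8/5.280×10^5)
L = 0.150 m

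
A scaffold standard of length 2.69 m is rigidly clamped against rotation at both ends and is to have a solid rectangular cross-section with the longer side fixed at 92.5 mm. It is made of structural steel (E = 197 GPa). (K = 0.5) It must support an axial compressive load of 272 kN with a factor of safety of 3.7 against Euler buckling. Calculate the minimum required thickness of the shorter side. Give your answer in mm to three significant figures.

b ≈ 49.5 mm

Required P_cr = n·P = 3.7 × 272 = 1006 kN
L_e = K·L = 0.5 × 2.69 = 1.345 m
Required I = P_cr·L_e²/(π²E) = 1.006×10^6 × 1.345² / (π² × 1.97×10^11) = 9.364×10^-7 m⁴
I_req = 9.364×10^5 mm⁴
Rectangle, weak axis: I_min = h·b³/12 with h = 92.5 mm fixed  ⇒  b = (12I/h)^(1/3) = 49.5 mm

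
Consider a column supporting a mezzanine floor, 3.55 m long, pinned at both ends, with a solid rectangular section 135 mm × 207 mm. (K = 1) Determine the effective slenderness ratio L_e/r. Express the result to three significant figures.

Buckling occurs about the weak axis: I_min = h·b³/12 with b = 135 mm (the shorter side).
I_min = 207×135³/12 = 4.244×10^7 mm⁴
A = 2.795×10^4 mm²;  r_min = √(I/A) = √(4.244×10^7/2.795×10^4) = 38.97 mm
L_e = K·L = 1 × 3.55 m = 3.550 m = 3550.0 mm
λ = L_e / r_min = 3550.0 / 38.97 = 91.1

λ ≈ 91.1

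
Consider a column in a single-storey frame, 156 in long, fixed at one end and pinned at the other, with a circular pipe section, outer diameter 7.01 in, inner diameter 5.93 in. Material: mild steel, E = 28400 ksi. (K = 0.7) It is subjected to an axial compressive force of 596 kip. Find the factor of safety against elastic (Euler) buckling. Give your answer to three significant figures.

n ≈ 2.28

d_o = 7.01 in, d_i = 5.93 in
I = π(d_o⁴ − d_i⁴)/64 = π(7.01⁴ − 5.930⁴)/64 = 57.83 in⁴
Effective length L_e = K·L = 0.7 × 156 = 109.2 in
P_cr = π²EI / L_e² = π² × 28400×10³ × 57.83 / 109.2² = 1.359×10^6 lb
Factor of safety n = P_cr / P = 1359.4 / 596 = 2.28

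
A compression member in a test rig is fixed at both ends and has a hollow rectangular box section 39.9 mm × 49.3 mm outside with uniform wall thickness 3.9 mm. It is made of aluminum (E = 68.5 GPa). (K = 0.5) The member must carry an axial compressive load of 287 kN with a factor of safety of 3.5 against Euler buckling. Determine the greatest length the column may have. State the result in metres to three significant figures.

L_max ≈ 0.628 m

Inner dimensions: h_i = 49.3 − 2×3.9 = 41.50 mm, b_i = 39.9 − 2×3.9 = 32.10 mm
Weak-axis I_min = (h_o·b_o³ − h_i·b_i³)/12 with b_o = 39.9, b_i = 32.10 mm (shorter outer/inner sides).
I_min = (49.3×39.9³ − 41.50×32.10³)/12 = 1.466×10^5 mm⁴
I = 1.466×10^-7 m⁴
Required critical load P_cr = n·P = 3.5 × 287 = 1004 kN = 1.004×10^6 N
From P_cr = π²EI/(K·L)²:  L = (1/K)·√(π²EI/P_cr) = (1/0.5)·√(π²×6.85×10^10×1.466×10^-7/1.004×10^6)
L = 0.628 m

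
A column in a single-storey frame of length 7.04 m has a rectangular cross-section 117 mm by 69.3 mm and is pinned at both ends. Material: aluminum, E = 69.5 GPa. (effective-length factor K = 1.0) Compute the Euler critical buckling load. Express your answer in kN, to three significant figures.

P_cr ≈ 44.9 kN

Buckling occurs about the weak axis: I_min = h·b³/12 with b = 69.3 mm (the shorter side).
I_min = 117×69.3³/12 = 3.245×10^6 mm⁴
I = 3.245×10^6 mm⁴ = 3.245×10^-6 m⁴
Effective length L_e = K·L = 1 × 7.04 = 7.040 m
P_cr = π²EI / L_e² = π² × 69.5×10⁹ × 3.245×10^-6 / 7.040² = 4.491×10^4 N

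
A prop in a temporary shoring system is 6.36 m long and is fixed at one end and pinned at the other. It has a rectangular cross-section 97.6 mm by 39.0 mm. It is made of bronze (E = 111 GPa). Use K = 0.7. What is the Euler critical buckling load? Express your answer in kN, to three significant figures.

Buckling occurs about the weak axis: I_min = h·b³/12 with b = 39.0 mm (the shorter side).
I_min = 97.6×39.0³/12 = 4.825×10^5 mm⁴
I = 4.825×10^5 mm⁴ = 4.825×10^-7 m⁴
Effective length L_e = K·L = 0.7 × 6.36 = 4.452 m
P_cr = π²EI / L_e² = π² × 111×10⁹ × 4.825×10^-7 / 4.452² = 2.667×10^4 N

P_cr ≈ 26.7 kN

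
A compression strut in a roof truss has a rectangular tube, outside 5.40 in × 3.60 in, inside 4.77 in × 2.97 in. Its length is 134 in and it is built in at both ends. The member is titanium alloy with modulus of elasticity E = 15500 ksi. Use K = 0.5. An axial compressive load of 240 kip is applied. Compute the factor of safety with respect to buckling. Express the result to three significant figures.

n ≈ 1.50

Weak-axis I_min = (h_o·b_o³ − h_i·b_i³)/12 with b_o = 3.60, b_i = 2.970 in (shorter outer/inner sides).
I_min = (5.40×3.60³ − 4.770×2.970³)/12 = 10.58 in⁴
Effective length L_e = K·L = 0.5 × 134 = 67.00 in
P_cr = π²EI / L_e² = π² × 15500×10³ × 10.58 / 67.00² = 3.606×10^5 lb
Factor of safety n = P_cr / P = 360.60 / 240 = 1.50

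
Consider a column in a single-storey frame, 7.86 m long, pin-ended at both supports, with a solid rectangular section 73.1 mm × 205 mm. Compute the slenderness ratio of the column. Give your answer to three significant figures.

λ ≈ 372

Buckling occurs about the weak axis: I_min = h·b³/12 with b = 73.1 mm (the shorter side).
I_min = 205×73.1³/12 = 6.673×10^6 mm⁴
A = 1.499×10^4 mm²;  r_min = √(I/A) = √(6.673×10^6/1.499×10^4) = 21.10 mm
L_e = K·L = 1 × 7.86 m = 7.860 m = 7860.0 mm
λ = L_e / r_min = 7860.0 / 21.10 = 372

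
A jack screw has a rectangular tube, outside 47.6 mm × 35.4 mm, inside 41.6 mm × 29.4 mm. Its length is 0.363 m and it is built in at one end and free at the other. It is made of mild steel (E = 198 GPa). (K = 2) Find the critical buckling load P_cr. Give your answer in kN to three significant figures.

Weak-axis I_min = (h_o·b_o³ − h_i·b_i³)/12 with b_o = 35.4, b_i = 29.40 mm (shorter outer/inner sides).
I_min = (47.6×35.4³ − 41.60×29.40³)/12 = 8.787×10^4 mm⁴
I = 8.787×10^4 mm⁴ = 8.787×10^-8 m⁴
Effective length L_e = K·L = 2 × 0.363 = 0.7260 m
P_cr = π²EI / L_e² = π² × 198×10⁹ × 8.787×10^-8 / 0.7260² = 3.258×10^5 N

P_cr ≈ 326 kN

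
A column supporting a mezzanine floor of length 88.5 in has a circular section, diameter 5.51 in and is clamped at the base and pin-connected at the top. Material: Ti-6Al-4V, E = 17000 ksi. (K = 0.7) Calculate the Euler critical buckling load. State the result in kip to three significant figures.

P_cr ≈ 1980 kip

I = πd⁴/64 = π×5.51⁴/64 = 45.25 in⁴
Effective length L_e = K·L = 0.7 × 88.5 = 61.95 in
P_cr = π²EI / L_e² = π² × 17000×10³ × 45.25 / 61.95² = 1.978×10^6 lb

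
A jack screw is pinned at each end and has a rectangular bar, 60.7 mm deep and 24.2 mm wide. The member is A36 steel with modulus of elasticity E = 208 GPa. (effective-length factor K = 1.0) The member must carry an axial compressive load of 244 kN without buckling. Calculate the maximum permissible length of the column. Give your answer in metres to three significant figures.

L_max ≈ 0.777 m

Buckling occurs about the weak axis: I_min = h·b³/12 with b = 24.2 mm (the shorter side).
I_min = 60.7×24.2³/12 = 7.169×10^4 mm⁴
I = 7.169×10^-8 m⁴
At the buckling limit P_cr = P = 2.440×10^5 N
From P_cr = π²EI/(K·L)²:  L = (1/K)·√(π²EI/P_cr) = (1/1)·√(π²×2.08×10^11×7.169×10^-8/2.440×10^5)
L = 0.777 m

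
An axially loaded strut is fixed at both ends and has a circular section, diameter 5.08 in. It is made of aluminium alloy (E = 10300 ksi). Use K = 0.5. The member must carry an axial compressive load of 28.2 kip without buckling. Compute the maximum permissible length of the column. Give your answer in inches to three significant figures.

I = πd⁴/64 = π×5.08⁴/64 = 32.69 in⁴
At the buckling limit P_cr = P = 2.820×10^4 lb
From P_cr = π²EI/(K·L)²:  L = (1/K)·√(π²EI/P_cr) = (1/0.5)·√(π²×1.03×10^7×32.69/2.820×10^4)
L = 687 in

L_max ≈ 687 in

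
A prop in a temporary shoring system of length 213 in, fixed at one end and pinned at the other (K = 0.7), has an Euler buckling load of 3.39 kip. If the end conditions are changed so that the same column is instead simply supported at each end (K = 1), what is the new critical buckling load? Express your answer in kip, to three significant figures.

P_cr ≈ 1.66 kip

P_cr ∝ 1/K², so P_cr,new = P_cr,old × (K_old/K_new)² = 3.39 × (0.7/1)²
= 3.39 × 0.4900 = 1.66 kip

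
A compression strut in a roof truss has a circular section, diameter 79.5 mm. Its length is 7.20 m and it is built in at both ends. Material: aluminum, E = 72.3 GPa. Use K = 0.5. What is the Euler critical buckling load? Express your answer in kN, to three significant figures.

I = πd⁴/64 = π×79.5⁴/64 = 1.961×10^6 mm⁴
I = 1.961×10^6 mm⁴ = 1.961×10^-6 m⁴
Effective length L_e = K·L = 0.5 × 7.20 = 3.600 m
P_cr = π²EI / L_e² = π² × 72.3×10⁹ × 1.961×10^-6 / 3.600² = 1.080×10^5 N

P_cr ≈ 108 kN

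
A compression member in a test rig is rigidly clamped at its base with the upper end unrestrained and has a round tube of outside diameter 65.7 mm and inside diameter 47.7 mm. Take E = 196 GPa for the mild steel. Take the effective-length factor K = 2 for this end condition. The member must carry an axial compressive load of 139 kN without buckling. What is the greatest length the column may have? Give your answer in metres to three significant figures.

L_max ≈ 1.52 m

d_o = 65.7 mm, d_i = 47.7 mm
I = π(d_o⁴ − d_i⁴)/64 = π(65.7⁴ − 47.70⁴)/64 = 6.605×10^5 mm⁴
I = 6.605×10^-7 m⁴
At the buckling limit P_cr = P = 1.390×10^5 N
From P_cr = π²EI/(K·L)²:  L = (1/K)·√(π²EI/P_cr) = (1/2)·√(π²×1.96×10^11×6.605×10^-7/1.390×10^5)
L = 1.52 m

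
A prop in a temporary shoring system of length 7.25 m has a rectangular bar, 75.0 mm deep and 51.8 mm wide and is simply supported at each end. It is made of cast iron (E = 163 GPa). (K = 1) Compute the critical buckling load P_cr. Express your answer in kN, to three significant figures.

Buckling occurs about the weak axis: I_min = h·b³/12 with b = 51.8 mm (the shorter side).
I_min = 75.0×51.8³/12 = 8.687×10^5 mm⁴
I = 8.687×10^5 mm⁴ = 8.687×10^-7 m⁴
Effective length L_e = K·L = 1 × 7.25 = 7.250 m
P_cr = π²EI / L_e² = π² × 163×10⁹ × 8.687×10^-7 / 7.250² = 2.659×10^4 N

P_cr ≈ 26.6 kN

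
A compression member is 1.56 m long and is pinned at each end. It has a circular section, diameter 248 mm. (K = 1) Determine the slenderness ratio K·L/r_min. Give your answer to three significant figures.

λ ≈ 25.2

I = πd⁴/64 = π×248⁴/64 = 1.857×10^8 mm⁴
A = 4.831×10^4 mm²;  r_min = √(I/A) = √(1.857×10^8/4.831×10^4) = 62.00 mm
L_e = K·L = 1 × 1.56 m = 1.560 m = 1560.0 mm
λ = L_e / r_min = 1560.0 / 62.00 = 25.2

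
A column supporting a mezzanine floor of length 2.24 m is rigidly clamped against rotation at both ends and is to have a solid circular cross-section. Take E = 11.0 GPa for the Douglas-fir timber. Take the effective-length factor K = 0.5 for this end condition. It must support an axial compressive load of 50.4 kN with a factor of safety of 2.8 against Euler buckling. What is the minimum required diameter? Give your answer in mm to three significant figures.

Required P_cr = n·P = 2.8 × 50.4 = 141.1 kN
L_e = K·L = 0.5 × 2.24 = 1.120 m
Required I = P_cr·L_e²/(π²E) = 1.411×10^5 × 1.120² / (π² × 1.10×10^10) = 1.631×10^-6 m⁴
I_req = 1.631×10^6 mm⁴
Solid circle: I = πd⁴/64  ⇒  d = (64I/π)^(1/4) = (64×1.631×10^6/π)^(1/4) = 75.9 mm

d ≈ 75.9 mm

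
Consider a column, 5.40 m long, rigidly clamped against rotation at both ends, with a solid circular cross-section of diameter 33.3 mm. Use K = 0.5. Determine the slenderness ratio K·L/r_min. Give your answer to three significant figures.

λ ≈ 324

For a solid circle r = d/4 = 33.3/4 = 8.325 mm
L_e = K·L = 0.5 × 5.40 m = 2.700 m = 2700.0 mm
λ = L_e / r_min = 2700.0 / 8.325 = 324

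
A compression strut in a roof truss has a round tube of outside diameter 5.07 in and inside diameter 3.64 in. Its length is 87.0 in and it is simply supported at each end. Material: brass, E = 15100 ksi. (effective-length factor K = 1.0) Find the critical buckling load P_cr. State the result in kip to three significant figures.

d_o = 5.07 in, d_i = 3.64 in
I = π(d_o⁴ − d_i⁴)/64 = π(5.07⁴ − 3.640⁴)/64 = 23.82 in⁴
Effective length L_e = K·L = 1 × 87.0 = 87.00 in
P_cr = π²EI / L_e² = π² × 15100×10³ × 23.82 / 87.00² = 4.689×10^5 lb

P_cr ≈ 469 kip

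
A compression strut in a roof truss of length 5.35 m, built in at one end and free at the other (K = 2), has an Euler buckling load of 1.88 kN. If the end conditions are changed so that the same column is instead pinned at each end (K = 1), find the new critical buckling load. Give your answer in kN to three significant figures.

P_cr ≈ 7.52 kN

P_cr ∝ 1/K², so P_cr,new = P_cr,old × (K_old/K_new)² = 1.88 × (2/1)²
= 1.88 × 4.000 = 7.52 kN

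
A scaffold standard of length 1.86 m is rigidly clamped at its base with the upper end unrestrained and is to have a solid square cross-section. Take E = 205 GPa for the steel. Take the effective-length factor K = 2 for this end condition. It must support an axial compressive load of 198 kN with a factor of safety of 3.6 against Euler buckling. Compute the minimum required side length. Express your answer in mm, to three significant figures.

a ≈ 87.5 mm

Required P_cr = n·P = 3.6 × 198 = 712.8 kN
L_e = K·L = 2 × 1.86 = 3.720 m
Required I = P_cr·L_e²/(π²E) = 7.128×10^5 × 3.720² / (π² × 2.05×10^11) = 4.875×10^-6 m⁴
I_req = 4.875×10^6 mm⁴
Solid square: I = a⁴/12  ⇒  a = (12I)^(1/4) = (12×4.875×10^6)^(1/4) = 87.5 mm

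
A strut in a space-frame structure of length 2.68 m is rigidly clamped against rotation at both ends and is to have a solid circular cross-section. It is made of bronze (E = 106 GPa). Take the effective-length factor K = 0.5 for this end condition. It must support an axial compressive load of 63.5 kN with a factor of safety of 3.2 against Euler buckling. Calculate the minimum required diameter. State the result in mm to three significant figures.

d ≈ 51.6 mm

Required P_cr = n·P = 3.2 × 63.5 = 203.2 kN
L_e = K·L = 0.5 × 2.68 = 1.340 m
Required I = P_cr·L_e²/(π²E) = 2.032×10^5 × 1.340² / (π² × 1.06×10^11) = 3.488×10^-7 m⁴
I_req = 3.488×10^5 mm⁴
Solid circle: I = πd⁴/64  ⇒  d = (64I/π)^(1/4) = (64×3.488×10^5/π)^(1/4) = 51.6 mm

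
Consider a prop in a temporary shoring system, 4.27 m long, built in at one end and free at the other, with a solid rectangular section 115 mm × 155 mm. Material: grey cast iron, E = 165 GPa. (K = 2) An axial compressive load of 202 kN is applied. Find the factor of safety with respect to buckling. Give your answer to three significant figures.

Buckling occurs about the weak axis: I_min = h·b³/12 with b = 115 mm (the shorter side).
I_min = 155×115³/12 = 1.964×10^7 mm⁴
I = 1.964×10^7 mm⁴ = 1.964×10^-5 m⁴
Effective length L_e = K·L = 2 × 4.27 = 8.540 m
P_cr = π²EI / L_e² = π² × 165×10⁹ × 1.964×10^-5 / 8.540² = 4.386×10^5 N
Factor of safety n = P_cr / P = 438.64 / 202 = 2.17

n ≈ 2.17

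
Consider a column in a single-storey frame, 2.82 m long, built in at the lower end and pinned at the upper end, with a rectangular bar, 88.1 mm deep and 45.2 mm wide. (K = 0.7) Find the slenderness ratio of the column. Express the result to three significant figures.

Buckling occurs about the weak axis: I_min = h·b³/12 with b = 45.2 mm (the shorter side).
I_min = 88.1×45.2³/12 = 6.780×10^5 mm⁴
A = 3.982×10^3 mm²;  r_min = √(I/A) = √(6.780×10^5/3.982×10^3) = 13.05 mm
L_e = K·L = 0.7 × 2.82 m = 1.974 m = 1974.0 mm
λ = L_e / r_min = 1974.0 / 13.05 = 151

λ ≈ 151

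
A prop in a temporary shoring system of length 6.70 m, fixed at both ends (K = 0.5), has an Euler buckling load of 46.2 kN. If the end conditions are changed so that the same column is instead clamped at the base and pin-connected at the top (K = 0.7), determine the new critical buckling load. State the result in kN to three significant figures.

P_cr ≈ 23.6 kN

P_cr ∝ 1/K², so P_cr,new = P_cr,old × (K_old/K_new)² = 46.2 × (0.5/0.7)²
= 46.2 × 0.5102 = 23.6 kN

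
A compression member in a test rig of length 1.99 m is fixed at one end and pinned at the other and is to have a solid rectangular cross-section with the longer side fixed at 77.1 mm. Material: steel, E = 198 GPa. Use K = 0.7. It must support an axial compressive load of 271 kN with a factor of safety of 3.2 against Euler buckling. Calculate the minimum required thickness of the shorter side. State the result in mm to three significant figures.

b ≈ 51.2 mm

Required P_cr = n·P = 3.2 × 271 = 867.2 kN
L_e = K·L = 0.7 × 1.99 = 1.393 m
Required I = P_cr·L_e²/(π²E) = 8.672×10^5 × 1.393² / (π² × 1.98×10^11) = 8.611×10^-7 m⁴
I_req = 8.611×10^5 mm⁴
Rectangle, weak axis: I_min = h·b³/12 with h = 77.1 mm fixed  ⇒  b = (12I/h)^(1/3) = 51.2 mm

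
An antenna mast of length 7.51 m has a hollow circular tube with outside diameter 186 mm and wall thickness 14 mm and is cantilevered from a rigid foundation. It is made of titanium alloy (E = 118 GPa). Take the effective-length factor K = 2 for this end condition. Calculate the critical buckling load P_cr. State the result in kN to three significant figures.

P_cr ≈ 145 kN

Inner diameter d_i = 186 − 2×14 = 158.0 mm
I = π(d_o⁴ − d_i⁴)/64 = π(186⁴ − 158.0⁴)/64 = 2.816×10^7 mm⁴
I = 2.816×10^7 mm⁴ = 2.816×10^-5 m⁴
Effective length L_e = K·L = 2 × 7.51 = 15.02 m
P_cr = π²EI / L_e² = π² × 118×10⁹ × 2.816×10^-5 / 15.02² = 1.454×10^5 N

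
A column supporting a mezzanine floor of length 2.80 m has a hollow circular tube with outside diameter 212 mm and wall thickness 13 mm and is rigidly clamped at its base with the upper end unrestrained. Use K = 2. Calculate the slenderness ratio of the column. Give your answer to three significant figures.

Inner diameter d_i = 212 − 2×13 = 186.0 mm
I = π(d_o⁴ − d_i⁴)/64 = π(212⁴ − 186.0⁴)/64 = 4.040×10^7 mm⁴
A = 8.127×10^3 mm²;  r_min = √(I/A) = √(4.040×10^7/8.127×10^3) = 70.51 mm
L_e = K·L = 2 × 2.80 m = 5.600 m = 5600.0 mm
λ = L_e / r_min = 5600.0 / 70.51 = 79.4

λ ≈ 79.4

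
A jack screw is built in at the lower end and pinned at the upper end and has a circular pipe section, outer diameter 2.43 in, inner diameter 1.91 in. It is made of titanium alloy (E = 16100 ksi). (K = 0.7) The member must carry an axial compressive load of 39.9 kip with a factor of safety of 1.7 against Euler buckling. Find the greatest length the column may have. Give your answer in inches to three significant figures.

L_max ≈ 71.1 in

d_o = 2.43 in, d_i = 1.91 in
I = π(d_o⁴ − d_i⁴)/64 = π(2.43⁴ − 1.910⁴)/64 = 1.058 in⁴
Required critical load P_cr = n·P = 1.7 × 39.9 = 67.83 kip = 6.783×10^4 lb
From P_cr = π²EI/(K·L)²:  L = (1/K)·√(π²EI/P_cr) = (1/0.7)·√(π²×1.61×10^7×1.058/6.783×10^4)
L = 71.1 in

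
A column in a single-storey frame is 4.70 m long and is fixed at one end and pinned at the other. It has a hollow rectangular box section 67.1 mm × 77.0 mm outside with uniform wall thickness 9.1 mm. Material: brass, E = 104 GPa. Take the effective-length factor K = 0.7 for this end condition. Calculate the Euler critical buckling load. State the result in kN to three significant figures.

Inner dimensions: h_i = 77.0 − 2×9.1 = 58.80 mm, b_i = 67.1 − 2×9.1 = 48.90 mm
Weak-axis I_min = (h_o·b_o³ − h_i·b_i³)/12 with b_o = 67.1, b_i = 48.90 mm (shorter outer/inner sides).
I_min = (77.0×67.1³ − 58.80×48.90³)/12 = 1.366×10^6 mm⁴
I = 1.366×10^6 mm⁴ = 1.366×10^-6 m⁴
Effective length L_e = K·L = 0.7 × 4.70 = 3.290 m
P_cr = π²EI / L_e² = π² × 104×10⁹ × 1.366×10^-6 / 3.290² = 1.295×10^5 N

P_cr ≈ 129 kN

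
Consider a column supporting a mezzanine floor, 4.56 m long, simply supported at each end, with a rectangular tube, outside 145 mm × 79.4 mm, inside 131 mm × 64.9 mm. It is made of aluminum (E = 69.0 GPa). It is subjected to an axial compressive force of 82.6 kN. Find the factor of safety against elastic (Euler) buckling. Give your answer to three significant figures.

Weak-axis I_min = (h_o·b_o³ − h_i·b_i³)/12 with b_o = 79.4, b_i = 64.90 mm (shorter outer/inner sides).
I_min = (145×79.4³ − 131.0×64.90³)/12 = 3.064×10^6 mm⁴
I = 3.064×10^6 mm⁴ = 3.064×10^-6 m⁴
Effective length L_e = K·L = 1 × 4.56 = 4.560 m
P_cr = π²EI / L_e² = π² × 69.0×10⁹ × 3.064×10^-6 / 4.560² = 1.004×10^5 N
Factor of safety n = P_cr / P = 100.36 / 82.6 = 1.21

n ≈ 1.21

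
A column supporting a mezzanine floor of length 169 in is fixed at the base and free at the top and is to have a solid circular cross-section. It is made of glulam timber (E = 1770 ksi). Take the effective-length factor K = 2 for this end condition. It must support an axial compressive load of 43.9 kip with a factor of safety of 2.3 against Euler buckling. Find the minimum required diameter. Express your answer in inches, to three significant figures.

Required P_cr = n·P = 2.3 × 43.9 = 101.0 kip
L_e = K·L = 2 × 169 = 338.0 in
Required I = P_cr·L_e²/(π²E) = 1.010×10^5 × 338.0² / (π² × 1.77×10^6) = 660.3 in⁴
Solid circle: I = πd⁴/64  ⇒  d = (64I/π)^(1/4) = (64×660.3/π)^(1/4) = 10.8 in

d ≈ 10.8 in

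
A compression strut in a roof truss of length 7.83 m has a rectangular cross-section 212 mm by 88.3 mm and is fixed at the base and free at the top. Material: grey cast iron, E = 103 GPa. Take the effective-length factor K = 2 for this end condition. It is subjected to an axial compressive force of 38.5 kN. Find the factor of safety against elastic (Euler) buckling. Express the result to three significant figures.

Buckling occurs about the weak axis: I_min = h·b³/12 with b = 88.3 mm (the shorter side).
I_min = 212×88.3³/12 = 1.216×10^7 mm⁴
I = 1.216×10^7 mm⁴ = 1.216×10^-5 m⁴
Effective length L_e = K·L = 2 × 7.83 = 15.66 m
P_cr = π²EI / L_e² = π² × 103×10⁹ × 1.216×10^-5 / 15.66² = 5.042×10^4 N
Factor of safety n = P_cr / P = 50.419 / 38.5 = 1.31

n ≈ 1.31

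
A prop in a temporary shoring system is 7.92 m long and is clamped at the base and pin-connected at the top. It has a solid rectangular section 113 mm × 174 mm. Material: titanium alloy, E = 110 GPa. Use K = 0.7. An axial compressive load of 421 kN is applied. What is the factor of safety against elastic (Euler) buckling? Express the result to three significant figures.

n ≈ 1.76

Buckling occurs about the weak axis: I_min = h·b³/12 with b = 113 mm (the shorter side).
I_min = 174×113³/12 = 2.092×10^7 mm⁴
I = 2.092×10^7 mm⁴ = 2.092×10^-5 m⁴
Effective length L_e = K·L = 0.7 × 7.92 = 5.544 m
P_cr = π²EI / L_e² = π² × 110×10⁹ × 2.092×10^-5 / 5.544² = 7.390×10^5 N
Factor of safety n = P_cr / P = 739.01 / 421 = 1.76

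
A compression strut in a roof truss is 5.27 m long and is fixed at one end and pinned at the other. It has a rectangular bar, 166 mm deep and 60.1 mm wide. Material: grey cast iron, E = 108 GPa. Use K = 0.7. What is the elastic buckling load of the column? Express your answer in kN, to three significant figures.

Buckling occurs about the weak axis: I_min = h·b³/12 with b = 60.1 mm (the shorter side).
I_min = 166×60.1³/12 = 3.003×10^6 mm⁴
I = 3.003×10^6 mm⁴ = 3.003×10^-6 m⁴
Effective length L_e = K·L = 0.7 × 5.27 = 3.689 m
P_cr = π²EI / L_e² = π² × 108×10⁹ × 3.003×10^-6 / 3.689² = 2.352×10^5 N

P_cr ≈ 235 kN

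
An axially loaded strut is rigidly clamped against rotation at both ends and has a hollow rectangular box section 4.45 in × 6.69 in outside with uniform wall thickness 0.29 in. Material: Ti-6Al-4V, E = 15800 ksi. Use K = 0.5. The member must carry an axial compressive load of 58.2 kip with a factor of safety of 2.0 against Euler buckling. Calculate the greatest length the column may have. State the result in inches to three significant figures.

Inner dimensions: h_i = 6.69 − 2×0.29 = 6.110 in, b_i = 4.45 − 2×0.29 = 3.870 in
Weak-axis I_min = (h_o·b_o³ − h_i·b_i³)/12 with b_o = 4.45, b_i = 3.870 in (shorter outer/inner sides).
I_min = (6.69×4.45³ − 6.110×3.870³)/12 = 19.62 in⁴
Required critical load P_cr = n·P = 2.0 × 58.2 = 116.4 kip = 1.164×10^5 lb
From P_cr = π²EI/(K·L)²:  L = (1/K)·√(π²EI/P_cr) = (1/0.5)·√(π²×1.58×10^7×19.62/1.164×10^5)
L = 324 in

L_max ≈ 324 in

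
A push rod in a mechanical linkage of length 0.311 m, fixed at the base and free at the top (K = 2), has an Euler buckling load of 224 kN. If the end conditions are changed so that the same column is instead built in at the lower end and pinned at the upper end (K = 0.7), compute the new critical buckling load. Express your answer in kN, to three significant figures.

P_cr ∝ 1/K², so P_cr,new = P_cr,old × (K_old/K_new)² = 224 × (2/0.7)²
= 224 × 8.163 = 1830 kN

P_cr ≈ 1830 kN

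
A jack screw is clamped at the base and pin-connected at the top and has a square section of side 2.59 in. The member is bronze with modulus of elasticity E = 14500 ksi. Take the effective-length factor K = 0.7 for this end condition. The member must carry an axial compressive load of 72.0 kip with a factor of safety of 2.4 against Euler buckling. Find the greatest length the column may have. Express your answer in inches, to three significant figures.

I = a⁴/12 = 2.59⁴/12 = 3.750 in⁴
Required critical load P_cr = n·P = 2.4 × 72.0 = 172.8 kip = 1.728×10^5 lb
From P_cr = π²EI/(K·L)²:  L = (1/K)·√(π²EI/P_cr) = (1/0.7)·√(π²×1.45×10^7×3.750/1.728×10^5)
L = 79.6 in

L_max ≈ 79.6 in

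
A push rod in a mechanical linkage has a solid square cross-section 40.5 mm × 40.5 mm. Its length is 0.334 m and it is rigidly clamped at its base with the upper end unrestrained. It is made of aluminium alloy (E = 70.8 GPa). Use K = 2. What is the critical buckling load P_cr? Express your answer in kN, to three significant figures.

P_cr ≈ 351 kN

I = a⁴/12 = 40.5⁴/12 = 2.242×10^5 mm⁴
I = 2.242×10^5 mm⁴ = 2.242×10^-7 m⁴
Effective length L_e = K·L = 2 × 0.334 = 0.6680 m
P_cr = π²EI / L_e² = π² × 70.8×10⁹ × 2.242×10^-7 / 0.6680² = 3.511×10^5 N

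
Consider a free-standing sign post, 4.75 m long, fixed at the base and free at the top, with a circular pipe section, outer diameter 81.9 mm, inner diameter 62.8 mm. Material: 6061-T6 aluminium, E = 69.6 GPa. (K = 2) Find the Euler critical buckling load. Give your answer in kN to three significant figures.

d_o = 81.9 mm, d_i = 62.8 mm
I = π(d_o⁴ − d_i⁴)/64 = π(81.9⁴ − 62.80⁴)/64 = 1.445×10^6 mm⁴
I = 1.445×10^6 mm⁴ = 1.445×10^-6 m⁴
Effective length L_e = K·L = 2 × 4.75 = 9.500 m
P_cr = π²EI / L_e² = π² × 69.6×10⁹ × 1.445×10^-6 / 9.500² = 1.100×10^4 N

P_cr ≈ 11.0 kN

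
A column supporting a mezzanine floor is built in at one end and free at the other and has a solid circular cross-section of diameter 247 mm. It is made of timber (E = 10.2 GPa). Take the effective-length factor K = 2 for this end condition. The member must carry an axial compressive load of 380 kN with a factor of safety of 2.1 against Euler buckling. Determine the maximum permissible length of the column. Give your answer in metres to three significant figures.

L_max ≈ 2.40 m

I = πd⁴/64 = π×247⁴/64 = 1.827×10^8 mm⁴
I = 1.827×10^-4 m⁴
Required critical load P_cr = n·P = 2.1 × 380 = 798.0 kN = 7.980×10^5 N
From P_cr = π²EI/(K·L)²:  L = (1/K)·√(π²EI/P_cr) = (1/2)·√(π²×1.02×10^10×1.827×10^-4/7.980×10^5)
L = 2.40 m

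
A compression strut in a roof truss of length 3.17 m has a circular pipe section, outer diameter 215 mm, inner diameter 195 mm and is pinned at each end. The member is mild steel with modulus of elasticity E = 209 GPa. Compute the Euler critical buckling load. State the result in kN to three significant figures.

d_o = 215 mm, d_i = 195 mm
I = π(d_o⁴ − d_i⁴)/64 = π(215⁴ − 195.0⁴)/64 = 3.391×10^7 mm⁴
I = 3.391×10^7 mm⁴ = 3.391×10^-5 m⁴
Effective length L_e = K·L = 1 × 3.17 = 3.170 m
P_cr = π²EI / L_e² = π² × 209×10⁹ × 3.391×10^-5 / 3.170² = 6.961×10^6 N

P_cr ≈ 6960 kN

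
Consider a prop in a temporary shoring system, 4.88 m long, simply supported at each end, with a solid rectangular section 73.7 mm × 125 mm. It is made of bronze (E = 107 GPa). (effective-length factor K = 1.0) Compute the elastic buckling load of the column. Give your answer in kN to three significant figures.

P_cr ≈ 185 kN

Buckling occurs about the weak axis: I_min = h·b³/12 with b = 73.7 mm (the shorter side).
I_min = 125×73.7³/12 = 4.170×10^6 mm⁴
I = 4.170×10^6 mm⁴ = 4.170×10^-6 m⁴
Effective length L_e = K·L = 1 × 4.88 = 4.880 m
P_cr = π²EI / L_e² = π² × 107×10⁹ × 4.170×10^-6 / 4.880² = 1.849×10^5 N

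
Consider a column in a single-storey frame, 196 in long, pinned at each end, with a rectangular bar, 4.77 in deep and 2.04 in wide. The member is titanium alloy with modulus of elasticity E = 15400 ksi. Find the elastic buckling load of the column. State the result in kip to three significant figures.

Buckling occurs about the weak axis: I_min = h·b³/12 with b = 2.04 in (the shorter side).
I_min = 4.77×2.04³/12 = 3.375 in⁴
Effective length L_e = K·L = 1 × 196 = 196.0 in
P_cr = π²EI / L_e² = π² × 15400×10³ × 3.375 / 196.0² = 1.335×10^4 lb

P_cr ≈ 13.4 kip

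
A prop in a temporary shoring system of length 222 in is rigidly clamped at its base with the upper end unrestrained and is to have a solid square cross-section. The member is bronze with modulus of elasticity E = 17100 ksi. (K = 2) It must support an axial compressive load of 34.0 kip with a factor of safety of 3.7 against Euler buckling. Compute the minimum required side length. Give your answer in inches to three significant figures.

Required P_cr = n·P = 3.7 × 34.0 = 125.8 kip
L_e = K·L = 2 × 222 = 444.0 in
Required I = P_cr·L_e²/(π²E) = 1.258×10^5 × 444.0² / (π² × 1.71×10^7) = 146.9 in⁴
Solid square: I = a⁴/12  ⇒  a = (12I)^(1/4) = (12×146.9)^(1/4) = 6.48 in

a ≈ 6.48 in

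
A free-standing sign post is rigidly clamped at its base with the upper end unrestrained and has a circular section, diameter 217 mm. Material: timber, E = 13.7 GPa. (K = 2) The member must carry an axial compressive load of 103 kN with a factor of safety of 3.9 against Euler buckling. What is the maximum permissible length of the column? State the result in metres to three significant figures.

L_max ≈ 3.03 m

I = πd⁴/64 = π×217⁴/64 = 1.088×10^8 mm⁴
I = 1.088×10^-4 m⁴
Required critical load P_cr = n·P = 3.9 × 103 = 401.7 kN = 4.017×10^5 N
From P_cr = π²EI/(K·L)²:  L = (1/K)·√(π²EI/P_cr) = (1/2)·√(π²×1.37×10^10×1.088×10^-4/4.017×10^5)
L = 3.03 m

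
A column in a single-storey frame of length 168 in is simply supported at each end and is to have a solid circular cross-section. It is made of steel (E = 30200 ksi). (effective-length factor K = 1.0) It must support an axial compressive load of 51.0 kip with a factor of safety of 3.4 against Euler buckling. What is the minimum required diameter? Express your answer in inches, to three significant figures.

Required P_cr = n·P = 3.4 × 51.0 = 173.4 kip
L_e = K·L = 1 × 168 = 168.0 in
Required I = P_cr·L_e²/(π²E) = 1.734×10^5 × 168.0² / (π² × 3.02×10^7) = 16.42 in⁴
Solid circle: I = πd⁴/64  ⇒  d = (64I/π)^(1/4) = (64×16.42/π)^(1/4) = 4.28 in

d ≈ 4.28 in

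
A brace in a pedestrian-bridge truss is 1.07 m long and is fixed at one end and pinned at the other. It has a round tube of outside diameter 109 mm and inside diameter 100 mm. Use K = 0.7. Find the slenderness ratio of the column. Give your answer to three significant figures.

λ ≈ 20.3

d_o = 109 mm, d_i = 100 mm
I = π(d_o⁴ − d_i⁴)/64 = π(109⁴ − 100.0⁴)/64 = 2.020×10^6 mm⁴
A = 1.477×10^3 mm²;  r_min = √(I/A) = √(2.020×10^6/1.477×10^3) = 36.98 mm
L_e = K·L = 0.7 × 1.07 m = 0.7490 m = 749.00 mm
λ = L_e / r_min = 749.00 / 36.98 = 20.3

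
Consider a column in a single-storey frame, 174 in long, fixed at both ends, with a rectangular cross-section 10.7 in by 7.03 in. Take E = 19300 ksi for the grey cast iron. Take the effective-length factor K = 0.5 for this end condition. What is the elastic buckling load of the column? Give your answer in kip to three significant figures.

P_cr ≈ 7800 kip

Buckling occurs about the weak axis: I_min = h·b³/12 with b = 7.03 in (the shorter side).
I_min = 10.7×7.03³/12 = 309.8 in⁴
Effective length L_e = K·L = 0.5 × 174 = 87.00 in
P_cr = π²EI / L_e² = π² × 19300×10³ × 309.8 / 87.00² = 7.796×10^6 lb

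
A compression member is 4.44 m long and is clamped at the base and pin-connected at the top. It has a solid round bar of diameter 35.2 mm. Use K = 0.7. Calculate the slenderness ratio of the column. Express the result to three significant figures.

λ ≈ 353

For a solid circle r = d/4 = 35.2/4 = 8.800 mm
L_e = K·L = 0.7 × 4.44 m = 3.108 m = 3108.0 mm
λ = L_e / r_min = 3108.0 / 8.800 = 353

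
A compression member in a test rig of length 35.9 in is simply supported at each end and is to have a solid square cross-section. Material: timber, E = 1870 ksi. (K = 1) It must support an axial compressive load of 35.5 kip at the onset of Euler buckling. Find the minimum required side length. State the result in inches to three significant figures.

L_e = K·L = 1 × 35.9 = 35.90 in
Required I = P_cr·L_e²/(π²E) = 3.550×10^4 × 35.90² / (π² × 1.87×10^6) = 2.479 in⁴
Solid square: I = a⁴/12  ⇒  a = (12I)^(1/4) = (12×2.479)^(1/4) = 2.34 in

a ≈ 2.34 in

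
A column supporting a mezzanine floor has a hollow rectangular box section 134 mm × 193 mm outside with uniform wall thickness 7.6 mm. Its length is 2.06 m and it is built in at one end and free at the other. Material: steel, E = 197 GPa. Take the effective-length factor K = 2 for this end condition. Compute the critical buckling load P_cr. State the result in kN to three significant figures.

Inner dimensions: h_i = 193 − 2×7.6 = 177.8 mm, b_i = 134 − 2×7.6 = 118.8 mm
Weak-axis I_min = (h_o·b_o³ − h_i·b_i³)/12 with b_o = 134, b_i = 118.8 mm (shorter outer/inner sides).
I_min = (193×134³ − 177.8×118.8³)/12 = 1.386×10^7 mm⁴
I = 1.386×10^7 mm⁴ = 1.386×10^-5 m⁴
Effective length L_e = K·L = 2 × 2.06 = 4.120 m
P_cr = π²EI / L_e² = π² × 197×10⁹ × 1.386×10^-5 / 4.120² = 1.587×10^6 N

P_cr ≈ 1590 kN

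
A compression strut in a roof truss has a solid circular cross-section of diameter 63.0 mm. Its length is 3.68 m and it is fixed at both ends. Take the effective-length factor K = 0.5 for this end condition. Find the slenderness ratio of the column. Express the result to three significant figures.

I = πd⁴/64 = π×63.0⁴/64 = 7.733×10^5 mm⁴
A = 3.117×10^3 mm²;  r_min = √(I/A) = √(7.733×10^5/3.117×10^3) = 15.75 mm
L_e = K·L = 0.5 × 3.68 m = 1.840 m = 1840.0 mm
λ = L_e / r_min = 1840.0 / 15.75 = 117

λ ≈ 117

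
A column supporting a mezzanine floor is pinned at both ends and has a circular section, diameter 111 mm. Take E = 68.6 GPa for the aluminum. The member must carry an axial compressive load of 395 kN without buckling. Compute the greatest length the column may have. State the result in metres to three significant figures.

I = πd⁴/64 = π×111⁴/64 = 7.452×10^6 mm⁴
I = 7.452×10^-6 m⁴
At the buckling limit P_cr = P = 3.950×10^5 N
From P_cr = π²EI/(K·L)²:  L = (1/K)·√(π²EI/P_cr) = (1/1)·√(π²×6.86×10^10×7.452×10^-6/3.950×10^5)
L = 3.57 m

L_max ≈ 3.57 m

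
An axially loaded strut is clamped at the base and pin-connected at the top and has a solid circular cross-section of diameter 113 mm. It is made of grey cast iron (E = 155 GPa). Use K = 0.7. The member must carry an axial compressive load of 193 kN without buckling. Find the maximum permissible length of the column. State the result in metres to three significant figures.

I = πd⁴/64 = π×113⁴/64 = 8.004×10^6 mm⁴
I = 8.004×10^-6 m⁴
At the buckling limit P_cr = P = 1.930×10^5 N
From P_cr = π²EI/(K·L)²:  L = (1/K)·√(π²EI/P_cr) = (1/0.7)·√(π²×1.55×10^11×8.004×10^-6/1.930×10^5)
L = 11.4 m

L_max ≈ 11.4 m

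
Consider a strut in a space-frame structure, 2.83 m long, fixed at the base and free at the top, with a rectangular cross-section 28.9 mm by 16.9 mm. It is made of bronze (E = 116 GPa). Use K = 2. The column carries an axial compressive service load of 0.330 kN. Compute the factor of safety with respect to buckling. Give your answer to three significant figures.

Buckling occurs about the weak axis: I_min = h·b³/12 with b = 16.9 mm (the shorter side).
I_min = 28.9×16.9³/12 = 1.162×10^4 mm⁴
I = 1.162×10^4 mm⁴ = 1.162×10^-8 m⁴
Effective length L_e = K·L = 2 × 2.83 = 5.660 m
P_cr = π²EI / L_e² = π² × 116×10⁹ × 1.162×10^-8 / 5.660² = 415.4 N
Factor of safety n = P_cr / P = 0.41543 / 0.330 = 1.26

n ≈ 1.26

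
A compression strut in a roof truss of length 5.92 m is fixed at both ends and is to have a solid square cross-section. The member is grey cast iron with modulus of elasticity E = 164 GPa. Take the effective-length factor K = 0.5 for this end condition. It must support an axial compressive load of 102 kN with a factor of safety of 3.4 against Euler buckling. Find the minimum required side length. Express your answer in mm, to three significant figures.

Required P_cr = n·P = 3.4 × 102 = 346.8 kN
L_e = K·L = 0.5 × 5.92 = 2.960 m
Required I = P_cr·L_e²/(π²E) = 3.468×10^5 × 2.960² / (π² × 1.64×10^11) = 1.877×10^-6 m⁴
I_req = 1.877×10^6 mm⁴
Solid square: I = a⁴/12  ⇒  a = (12I)^(1/4) = (12×1.877×10^6)^(1/4) = 68.9 mm

a ≈ 68.9 mm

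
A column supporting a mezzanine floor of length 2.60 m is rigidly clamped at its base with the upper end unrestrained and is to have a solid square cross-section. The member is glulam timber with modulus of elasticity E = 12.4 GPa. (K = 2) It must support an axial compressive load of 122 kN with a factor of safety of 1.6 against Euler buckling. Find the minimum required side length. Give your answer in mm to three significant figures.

Required P_cr = n·P = 1.6 × 122 = 195.2 kN
L_e = K·L = 2 × 2.60 = 5.200 m
Required I = P_cr·L_e²/(π²E) = 1.952×10^5 × 5.200² / (π² × 1.24×10^10) = 4.313×10^-5 m⁴
I_req = 4.313×10^7 mm⁴
Solid square: I = a⁴/12  ⇒  a = (12I)^(1/4) = (12×4.313×10^7)^(1/4) = 151 mm

a ≈ 151 mm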